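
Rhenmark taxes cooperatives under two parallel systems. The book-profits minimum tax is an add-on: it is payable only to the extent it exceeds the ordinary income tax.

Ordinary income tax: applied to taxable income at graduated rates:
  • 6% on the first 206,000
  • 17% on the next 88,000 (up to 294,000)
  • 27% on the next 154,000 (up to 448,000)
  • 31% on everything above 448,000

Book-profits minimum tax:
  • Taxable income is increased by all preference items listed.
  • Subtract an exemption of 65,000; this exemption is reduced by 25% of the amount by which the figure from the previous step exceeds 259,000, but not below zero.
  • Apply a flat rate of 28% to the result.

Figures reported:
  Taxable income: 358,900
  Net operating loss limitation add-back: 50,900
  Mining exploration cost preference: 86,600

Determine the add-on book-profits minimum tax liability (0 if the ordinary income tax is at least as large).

92,567

Ordinary income tax:
  206,000 × 6% = 12,360
  88,000 × 17% = 14,960
  64,900 × 27% = 17,523
  → 44,843

Book-profits minimum tax:
  Adjusted income: 358,900 + 50,900 + 86,600 = 496,400
  Exemption: 65,000 − 25% × (496,400 − 259,000) = 65,000 − 59,350 = 5,650
  Base: 496,400 − 5,650 = 490,750
  490,750 × 28% = 137,410

Excess of book-profits minimum tax over ordinary income tax: 137,410 − 44,843 = 92,567.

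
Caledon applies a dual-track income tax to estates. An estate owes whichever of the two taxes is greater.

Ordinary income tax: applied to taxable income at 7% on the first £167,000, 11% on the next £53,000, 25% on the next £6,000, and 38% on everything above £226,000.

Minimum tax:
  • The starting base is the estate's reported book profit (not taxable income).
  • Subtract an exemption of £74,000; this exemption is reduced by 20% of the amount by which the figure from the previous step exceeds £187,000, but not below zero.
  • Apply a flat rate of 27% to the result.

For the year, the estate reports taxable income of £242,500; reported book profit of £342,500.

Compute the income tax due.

Ordinary income tax:
  £167,000 × 7% = £11,690
  £53,000 × 11% = £5,830
  £6,000 × 25% = £1,500
  £16,500 × 38% = £6,270
  → £25,290

Minimum tax:
  Base (reported book profit): £342,500
  Exemption: £74,000 − 20% × (£342,500 − £187,000) = £74,000 − £31,100 = £42,900
  Base: £342,500 − £42,900 = £299,600
  £299,600 × 27% = £80,892

£80,892 > £25,290, so the minimum tax is the binding amount.

£80,892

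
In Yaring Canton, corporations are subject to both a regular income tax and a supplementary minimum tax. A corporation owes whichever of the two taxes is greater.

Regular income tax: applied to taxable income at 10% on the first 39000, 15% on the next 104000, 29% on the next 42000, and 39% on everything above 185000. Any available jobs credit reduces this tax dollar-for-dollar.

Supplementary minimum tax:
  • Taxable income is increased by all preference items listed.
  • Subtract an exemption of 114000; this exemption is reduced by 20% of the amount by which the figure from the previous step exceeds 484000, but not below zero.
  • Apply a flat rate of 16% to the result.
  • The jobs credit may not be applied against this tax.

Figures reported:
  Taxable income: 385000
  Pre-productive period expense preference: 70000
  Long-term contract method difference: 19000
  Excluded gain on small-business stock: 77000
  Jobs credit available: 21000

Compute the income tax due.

88680

Regular income tax:
  39000 × 10% = 3900
  104000 × 15% = 15600
  42000 × 29% = 12180
  200000 × 39% = 78000
  → 109680
  Less jobs credit 21000 → 88680

Supplementary minimum tax:
  Adjusted income: 385000 + 70000 + 19000 + 77000 = 551000
  Exemption: 114000 − 20% × (551000 − 484000) = 114000 − 13400 = 100600
  Base: 551000 − 100600 = 450400
  450400 × 16% = 72064

88680 > 72064, so the regular income tax governs.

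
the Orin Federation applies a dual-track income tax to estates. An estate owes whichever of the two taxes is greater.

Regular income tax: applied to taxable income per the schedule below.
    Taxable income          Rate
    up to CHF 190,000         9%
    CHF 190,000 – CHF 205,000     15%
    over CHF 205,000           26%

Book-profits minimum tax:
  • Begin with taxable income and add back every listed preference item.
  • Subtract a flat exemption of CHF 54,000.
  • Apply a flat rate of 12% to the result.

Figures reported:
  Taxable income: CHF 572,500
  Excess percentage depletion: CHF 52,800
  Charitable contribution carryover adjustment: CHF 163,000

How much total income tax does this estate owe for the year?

Regular income tax:
  CHF 190,000 × 9% = CHF 17,100
  CHF 15,000 × 15% = CHF 2,250
  CHF 367,500 × 26% = CHF 95,550
  → CHF 114,900

Book-profits minimum tax:
  Adjusted income: CHF 572,500 + CHF 52,800 + CHF 163,000 = CHF 788,300
  Less exemption CHF 54,000 → base CHF 734,300
  CHF 734,300 × 12% = CHF 88,116

CHF 114,900 > CHF 88,116, so the regular income tax governs.

CHF 114,900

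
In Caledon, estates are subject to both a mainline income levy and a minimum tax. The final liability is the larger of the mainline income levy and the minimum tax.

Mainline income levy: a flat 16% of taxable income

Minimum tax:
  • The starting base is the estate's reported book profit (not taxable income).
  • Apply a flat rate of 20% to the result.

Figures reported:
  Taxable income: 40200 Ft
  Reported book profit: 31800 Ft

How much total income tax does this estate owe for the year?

6432 Ft

Minimum tax:
  Base (reported book profit): 31800 Ft
  31800 Ft × 20% = 6360 Ft

Mainline income levy:
  40200 Ft × 16% = 6432 Ft

6432 Ft > 6360 Ft, so the mainline income levy governs.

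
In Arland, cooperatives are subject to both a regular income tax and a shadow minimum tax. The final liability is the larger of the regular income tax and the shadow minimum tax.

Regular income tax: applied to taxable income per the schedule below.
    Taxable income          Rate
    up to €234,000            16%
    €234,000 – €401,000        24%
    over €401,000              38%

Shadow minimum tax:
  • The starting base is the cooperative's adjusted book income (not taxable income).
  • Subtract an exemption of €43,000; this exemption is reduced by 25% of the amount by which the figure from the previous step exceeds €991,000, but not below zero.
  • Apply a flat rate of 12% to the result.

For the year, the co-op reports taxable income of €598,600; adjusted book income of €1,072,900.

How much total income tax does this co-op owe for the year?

€152,608

Shadow minimum tax:
  Base (adjusted book income): €1,072,900
  Exemption: €43,000 − 25% × (€1,072,900 − €991,000) = €43,000 − €20,475 = €22,525
  Base: €1,072,900 − €22,525 = €1,050,375
  €1,050,375 × 12% = €126,045

Regular income tax:
  €234,000 × 16% = €37,440
  €167,000 × 24% = €40,080
  €197,600 × 38% = €75,088
  → €152,608

€152,608 > €126,045, so the regular income tax governs.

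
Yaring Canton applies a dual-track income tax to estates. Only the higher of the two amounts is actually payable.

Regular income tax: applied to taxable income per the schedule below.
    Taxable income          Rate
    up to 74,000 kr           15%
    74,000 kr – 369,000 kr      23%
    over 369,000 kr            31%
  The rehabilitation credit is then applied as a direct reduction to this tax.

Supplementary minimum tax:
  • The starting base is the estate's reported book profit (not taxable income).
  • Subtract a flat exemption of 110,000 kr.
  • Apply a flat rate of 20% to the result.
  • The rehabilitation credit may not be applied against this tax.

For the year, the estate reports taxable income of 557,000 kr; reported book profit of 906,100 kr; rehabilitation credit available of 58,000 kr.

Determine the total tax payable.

159,220 kr

Regular income tax:
  74,000 kr × 15% = 11,100 kr
  295,000 kr × 23% = 67,850 kr
  188,000 kr × 31% = 58,280 kr
  → 137,230 kr
  Less rehabilitation credit 58,000 kr → 79,230 kr

Supplementary minimum tax:
  Base (reported book profit): 906,100 kr
  Less exemption 110,000 kr → base 796,100 kr
  796,100 kr × 20% = 159,220 kr

159,220 kr > 79,230 kr, so the supplementary minimum tax is the binding amount.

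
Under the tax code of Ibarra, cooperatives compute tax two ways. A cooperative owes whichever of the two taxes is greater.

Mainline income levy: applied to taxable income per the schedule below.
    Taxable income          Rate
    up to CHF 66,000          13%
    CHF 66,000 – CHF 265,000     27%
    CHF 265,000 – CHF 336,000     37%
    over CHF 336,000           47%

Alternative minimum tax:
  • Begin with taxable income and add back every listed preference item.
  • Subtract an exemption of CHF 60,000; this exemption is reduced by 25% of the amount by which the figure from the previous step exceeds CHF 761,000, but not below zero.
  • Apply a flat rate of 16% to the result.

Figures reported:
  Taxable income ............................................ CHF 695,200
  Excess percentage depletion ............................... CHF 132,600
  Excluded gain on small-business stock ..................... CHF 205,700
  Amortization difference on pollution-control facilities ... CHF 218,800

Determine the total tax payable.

CHF 257,404

Mainline income levy:
  CHF 66,000 × 13% = CHF 8,580
  CHF 199,000 × 27% = CHF 53,730
  CHF 71,000 × 37% = CHF 26,270
  CHF 359,200 × 47% = CHF 168,824
  → CHF 257,404

Alternative minimum tax:
  Adjusted income: CHF 695,200 + CHF 132,600 + CHF 205,700 + CHF 218,800 = CHF 1,252,300
  Exemption: 25% × (CHF 1,252,300 − CHF 761,000) = CHF 122,825 ≥ CHF 60,000, so the exemption is fully phased out
  Base: CHF 1,252,300 − CHF 0 = CHF 1,252,300
  CHF 1,252,300 × 16% = CHF 200,368

CHF 257,404 > CHF 200,368, so the mainline income levy governs.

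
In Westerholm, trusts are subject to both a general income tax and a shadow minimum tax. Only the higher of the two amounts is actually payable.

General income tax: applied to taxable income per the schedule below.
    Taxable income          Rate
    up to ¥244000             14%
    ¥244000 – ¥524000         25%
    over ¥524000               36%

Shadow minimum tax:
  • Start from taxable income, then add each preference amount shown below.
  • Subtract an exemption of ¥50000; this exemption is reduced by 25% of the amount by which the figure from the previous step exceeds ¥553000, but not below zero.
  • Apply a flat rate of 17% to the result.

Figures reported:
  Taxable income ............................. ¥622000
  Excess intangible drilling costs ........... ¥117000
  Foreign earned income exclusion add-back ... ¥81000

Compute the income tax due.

Shadow minimum tax:
  Adjusted income: ¥622000 + ¥117000 + ¥81000 = ¥820000
  Exemption: 25% × (¥820000 − ¥553000) = ¥66750 ≥ ¥50000, so the exemption is fully phased out
  Base: ¥820000 − ¥0 = ¥820000
  ¥820000 × 17% = ¥139400

General income tax:
  ¥244000 × 14% = ¥34160
  ¥280000 × 25% = ¥70000
  ¥98000 × 36% = ¥35280
  → ¥139440

¥139440 > ¥139400, so the general income tax governs.

¥139440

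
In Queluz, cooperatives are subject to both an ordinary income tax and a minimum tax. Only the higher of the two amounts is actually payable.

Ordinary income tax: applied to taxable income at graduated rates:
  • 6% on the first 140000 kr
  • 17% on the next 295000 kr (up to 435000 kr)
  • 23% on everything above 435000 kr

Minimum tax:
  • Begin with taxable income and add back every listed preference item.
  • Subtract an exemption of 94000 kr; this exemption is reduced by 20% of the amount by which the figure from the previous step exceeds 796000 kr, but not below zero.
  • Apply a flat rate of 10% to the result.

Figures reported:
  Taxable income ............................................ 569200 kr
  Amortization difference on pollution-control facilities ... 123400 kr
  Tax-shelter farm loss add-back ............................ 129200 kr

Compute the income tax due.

Ordinary income tax:
  140000 kr × 6% = 8400 kr
  295000 kr × 17% = 50150 kr
  134200 kr × 23% = 30866 kr
  → 89416 kr

Minimum tax:
  Adjusted income: 569200 kr + 123400 kr + 129200 kr = 821800 kr
  Exemption: 94000 kr − 20% × (821800 kr − 796000 kr) = 94000 kr − 5160 kr = 88840 kr
  Base: 821800 kr − 88840 kr = 732960 kr
  732960 kr × 10% = 73296 kr

89416 kr > 73296 kr, so the ordinary income tax governs.

89416 kr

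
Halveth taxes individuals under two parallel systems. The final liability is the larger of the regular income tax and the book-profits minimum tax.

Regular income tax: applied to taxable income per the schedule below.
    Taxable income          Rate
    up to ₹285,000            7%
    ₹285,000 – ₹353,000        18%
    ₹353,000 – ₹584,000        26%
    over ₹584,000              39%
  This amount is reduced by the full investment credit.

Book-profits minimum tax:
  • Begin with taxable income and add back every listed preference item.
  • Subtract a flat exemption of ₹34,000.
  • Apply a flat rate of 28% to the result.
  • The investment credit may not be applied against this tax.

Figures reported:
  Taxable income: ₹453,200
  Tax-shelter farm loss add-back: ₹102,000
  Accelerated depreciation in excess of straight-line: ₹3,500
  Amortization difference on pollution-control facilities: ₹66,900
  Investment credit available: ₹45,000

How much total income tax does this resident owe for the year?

Book-profits minimum tax:
  Adjusted income: ₹453,200 + ₹102,000 + ₹3,500 + ₹66,900 = ₹625,600
  Less exemption ₹34,000 → base ₹591,600
  ₹591,600 × 28% = ₹165,648

Regular income tax:
  ₹285,000 × 7% = ₹19,950
  ₹68,000 × 18% = ₹12,240
  ₹100,200 × 26% = ₹26,052
  → ₹58,242
  Less investment credit ₹45,000 → ₹13,242

₹165,648 > ₹13,242, so the book-profits minimum tax is the binding amount.

₹165,648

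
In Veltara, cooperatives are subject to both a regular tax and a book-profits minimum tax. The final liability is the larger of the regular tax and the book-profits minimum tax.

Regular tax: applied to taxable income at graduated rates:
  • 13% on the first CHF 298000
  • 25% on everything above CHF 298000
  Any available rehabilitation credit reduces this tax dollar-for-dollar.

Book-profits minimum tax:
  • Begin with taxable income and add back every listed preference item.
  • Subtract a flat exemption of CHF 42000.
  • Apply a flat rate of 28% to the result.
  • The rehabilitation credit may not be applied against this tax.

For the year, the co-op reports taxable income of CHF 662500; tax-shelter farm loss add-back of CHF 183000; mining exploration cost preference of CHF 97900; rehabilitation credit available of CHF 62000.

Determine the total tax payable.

Book-profits minimum tax:
  Adjusted income: CHF 662500 + CHF 183000 + CHF 97900 = CHF 943400
  Less exemption CHF 42000 → base CHF 901400
  CHF 901400 × 28% = CHF 252392

Regular tax:
  CHF 298000 × 13% = CHF 38740
  CHF 364500 × 25% = CHF 91125
  → CHF 129865
  Less rehabilitation credit CHF 62000 → CHF 67865

CHF 252392 > CHF 67865, so the book-profits minimum tax is the binding amount.

CHF 252392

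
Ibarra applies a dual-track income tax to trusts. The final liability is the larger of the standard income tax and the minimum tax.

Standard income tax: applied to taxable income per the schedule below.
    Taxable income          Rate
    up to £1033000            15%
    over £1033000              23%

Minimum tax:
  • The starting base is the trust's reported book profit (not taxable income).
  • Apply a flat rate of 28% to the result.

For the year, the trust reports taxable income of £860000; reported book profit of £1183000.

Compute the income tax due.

£331240

Minimum tax:
  Base (reported book profit): £1183000
  £1183000 × 28% = £331240

Standard income tax:
  £860000 × 15% = £129000

£331240 > £129000, so the minimum tax is the binding amount.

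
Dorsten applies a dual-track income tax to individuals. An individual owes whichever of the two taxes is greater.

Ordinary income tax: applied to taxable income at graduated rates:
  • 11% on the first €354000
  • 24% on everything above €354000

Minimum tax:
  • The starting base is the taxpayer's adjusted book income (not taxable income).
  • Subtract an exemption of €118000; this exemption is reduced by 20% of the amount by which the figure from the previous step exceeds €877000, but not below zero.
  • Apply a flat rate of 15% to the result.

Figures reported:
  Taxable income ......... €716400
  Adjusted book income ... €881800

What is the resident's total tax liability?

€125916

Ordinary income tax:
  €354000 × 11% = €38940
  €362400 × 24% = €86976
  → €125916

Minimum tax:
  Base (adjusted book income): €881800
  Exemption: €118000 − 20% × (€881800 − €877000) = €118000 − €960 = €117040
  Base: €881800 − €117040 = €764760
  €764760 × 15% = €114714

€125916 > €114714, so the ordinary income tax governs.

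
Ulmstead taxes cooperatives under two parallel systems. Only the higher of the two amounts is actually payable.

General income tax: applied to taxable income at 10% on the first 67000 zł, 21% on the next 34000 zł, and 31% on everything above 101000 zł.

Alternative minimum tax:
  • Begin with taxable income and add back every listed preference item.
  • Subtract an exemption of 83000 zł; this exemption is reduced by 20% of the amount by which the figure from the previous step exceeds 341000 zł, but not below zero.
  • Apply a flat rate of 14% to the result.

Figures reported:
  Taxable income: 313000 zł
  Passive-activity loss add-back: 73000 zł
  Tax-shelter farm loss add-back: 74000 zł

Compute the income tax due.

79560 zł

Alternative minimum tax:
  Adjusted income: 313000 zł + 73000 zł + 74000 zł = 460000 zł
  Exemption: 83000 zł − 20% × (460000 zł − 341000 zł) = 83000 zł − 23800 zł = 59200 zł
  Base: 460000 zł − 59200 zł = 400800 zł
  400800 zł × 14% = 56112 zł

General income tax:
  67000 zł × 10% = 6700 zł
  34000 zł × 21% = 7140 zł
  212000 zł × 31% = 65720 zł
  → 79560 zł

79560 zł > 56112 zł, so the general income tax governs.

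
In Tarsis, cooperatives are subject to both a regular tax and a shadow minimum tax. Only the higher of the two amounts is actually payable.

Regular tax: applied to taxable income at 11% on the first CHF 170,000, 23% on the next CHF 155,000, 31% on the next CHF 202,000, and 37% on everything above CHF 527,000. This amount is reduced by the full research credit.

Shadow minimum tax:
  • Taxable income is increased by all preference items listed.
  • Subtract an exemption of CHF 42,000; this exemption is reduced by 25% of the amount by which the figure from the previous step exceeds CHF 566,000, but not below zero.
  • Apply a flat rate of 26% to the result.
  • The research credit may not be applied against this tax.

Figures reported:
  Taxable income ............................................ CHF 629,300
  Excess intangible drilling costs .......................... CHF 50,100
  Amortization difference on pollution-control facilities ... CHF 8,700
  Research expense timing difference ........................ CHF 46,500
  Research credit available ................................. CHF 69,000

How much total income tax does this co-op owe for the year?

Regular tax:
  CHF 170,000 × 11% = CHF 18,700
  CHF 155,000 × 23% = CHF 35,650
  CHF 202,000 × 31% = CHF 62,620
  CHF 102,300 × 37% = CHF 37,851
  → CHF 154,821
  Less research credit CHF 69,000 → CHF 85,821

Shadow minimum tax:
  Adjusted income: CHF 629,300 + CHF 50,100 + CHF 8,700 + CHF 46,500 = CHF 734,600
  Exemption: 25% × (CHF 734,600 − CHF 566,000) = CHF 42,150 ≥ CHF 42,000, so the exemption is fully phased out
  Base: CHF 734,600 − CHF 0 = CHF 734,600
  CHF 734,600 × 26% = CHF 190,996

CHF 190,996 > CHF 85,821, so the shadow minimum tax is the binding amount.

CHF 190,996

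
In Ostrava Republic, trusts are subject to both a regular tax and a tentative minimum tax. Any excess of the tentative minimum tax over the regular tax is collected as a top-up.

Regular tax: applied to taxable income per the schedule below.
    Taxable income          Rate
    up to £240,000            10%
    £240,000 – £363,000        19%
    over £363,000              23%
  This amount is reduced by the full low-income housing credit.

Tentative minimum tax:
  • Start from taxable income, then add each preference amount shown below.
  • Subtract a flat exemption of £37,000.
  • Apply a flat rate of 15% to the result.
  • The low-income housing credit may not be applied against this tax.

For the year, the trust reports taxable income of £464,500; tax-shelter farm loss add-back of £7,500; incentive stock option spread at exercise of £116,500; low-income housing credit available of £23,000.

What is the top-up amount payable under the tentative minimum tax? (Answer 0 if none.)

£35,010

Regular tax:
  £240,000 × 10% = £24,000
  £123,000 × 19% = £23,370
  £101,500 × 23% = £23,345
  → £70,715
  Less low-income housing credit £23,000 → £47,715

Tentative minimum tax:
  Adjusted income: £464,500 + £7,500 + £116,500 = £588,500
  Less exemption £37,000 → base £551,500
  £551,500 × 15% = £82,725

Excess of tentative minimum tax over regular tax: £82,725 − £47,715 = £35,010.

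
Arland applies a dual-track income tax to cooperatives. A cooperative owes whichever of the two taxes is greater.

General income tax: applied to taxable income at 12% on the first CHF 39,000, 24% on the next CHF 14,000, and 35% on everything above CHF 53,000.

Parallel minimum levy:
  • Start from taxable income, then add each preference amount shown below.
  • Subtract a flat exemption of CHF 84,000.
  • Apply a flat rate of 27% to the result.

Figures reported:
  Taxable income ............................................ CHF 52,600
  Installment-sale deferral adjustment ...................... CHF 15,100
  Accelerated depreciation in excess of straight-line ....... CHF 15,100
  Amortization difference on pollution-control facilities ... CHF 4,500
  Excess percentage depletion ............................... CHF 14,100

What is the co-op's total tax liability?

CHF 7,944

General income tax:
  CHF 39,000 × 12% = CHF 4,680
  CHF 13,600 × 24% = CHF 3,264
  → CHF 7,944

Parallel minimum levy:
  Adjusted income: CHF 52,600 + CHF 15,100 + CHF 15,100 + CHF 4,500 + CHF 14,100 = CHF 101,400
  Less exemption CHF 84,000 → base CHF 17,400
  CHF 17,400 × 27% = CHF 4,698

CHF 7,944 > CHF 4,698, so the general income tax governs.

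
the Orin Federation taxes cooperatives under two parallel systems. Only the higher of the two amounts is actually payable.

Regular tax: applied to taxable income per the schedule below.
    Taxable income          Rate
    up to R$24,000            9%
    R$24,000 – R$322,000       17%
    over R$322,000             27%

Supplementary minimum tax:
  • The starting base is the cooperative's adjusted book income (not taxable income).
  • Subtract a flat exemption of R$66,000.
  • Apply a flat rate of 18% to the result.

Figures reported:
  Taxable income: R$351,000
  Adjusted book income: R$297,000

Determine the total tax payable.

Supplementary minimum tax:
  Base (adjusted book income): R$297,000
  Less exemption R$66,000 → base R$231,000
  R$231,000 × 18% = R$41,580

Regular tax:
  R$24,000 × 9% = R$2,160
  R$298,000 × 17% = R$50,660
  R$29,000 × 27% = R$7,830
  → R$60,650

R$60,650 > R$41,580, so the regular tax governs.

R$60,650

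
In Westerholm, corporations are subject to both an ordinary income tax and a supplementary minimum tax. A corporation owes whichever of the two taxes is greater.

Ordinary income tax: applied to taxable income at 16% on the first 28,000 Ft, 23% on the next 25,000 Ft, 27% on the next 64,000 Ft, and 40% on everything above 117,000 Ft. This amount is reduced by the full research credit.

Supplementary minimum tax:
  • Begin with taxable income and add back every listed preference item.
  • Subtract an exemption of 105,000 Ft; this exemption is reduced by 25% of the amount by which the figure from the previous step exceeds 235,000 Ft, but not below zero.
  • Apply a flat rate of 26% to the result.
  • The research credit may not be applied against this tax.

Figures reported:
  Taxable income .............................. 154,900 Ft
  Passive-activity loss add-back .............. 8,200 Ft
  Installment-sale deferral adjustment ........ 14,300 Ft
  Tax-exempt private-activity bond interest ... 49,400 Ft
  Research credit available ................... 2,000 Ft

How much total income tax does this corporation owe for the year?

40,670 Ft

Supplementary minimum tax:
  Adjusted income: 154,900 Ft + 8,200 Ft + 14,300 Ft + 49,400 Ft = 226,800 Ft
  Exemption: 226,800 Ft ≤ 235,000 Ft, so full 105,000 Ft applies
  Base: 226,800 Ft − 105,000 Ft = 121,800 Ft
  121,800 Ft × 26% = 31,668 Ft

Ordinary income tax:
  28,000 Ft × 16% = 4,480 Ft
  25,000 Ft × 23% = 5,750 Ft
  64,000 Ft × 27% = 17,280 Ft
  37,900 Ft × 40% = 15,160 Ft
  → 42,670 Ft
  Less research credit 2,000 Ft → 40,670 Ft

40,670 Ft > 31,668 Ft, so the ordinary income tax governs.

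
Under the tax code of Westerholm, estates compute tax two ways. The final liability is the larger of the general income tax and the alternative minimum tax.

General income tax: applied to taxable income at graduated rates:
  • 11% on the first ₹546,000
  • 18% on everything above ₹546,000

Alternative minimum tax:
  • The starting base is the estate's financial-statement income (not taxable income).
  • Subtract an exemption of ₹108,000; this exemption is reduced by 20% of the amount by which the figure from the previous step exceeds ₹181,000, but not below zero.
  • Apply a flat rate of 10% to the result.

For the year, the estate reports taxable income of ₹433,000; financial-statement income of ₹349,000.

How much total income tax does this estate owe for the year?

₹47,630

Alternative minimum tax:
  Base (financial-statement income): ₹349,000
  Exemption: ₹108,000 − 20% × (₹349,000 − ₹181,000) = ₹108,000 − ₹33,600 = ₹74,400
  Base: ₹349,000 − ₹74,400 = ₹274,600
  ₹274,600 × 10% = ₹27,460

General income tax:
  ₹433,000 × 11% = ₹47,630

₹47,630 > ₹27,460, so the general income tax governs.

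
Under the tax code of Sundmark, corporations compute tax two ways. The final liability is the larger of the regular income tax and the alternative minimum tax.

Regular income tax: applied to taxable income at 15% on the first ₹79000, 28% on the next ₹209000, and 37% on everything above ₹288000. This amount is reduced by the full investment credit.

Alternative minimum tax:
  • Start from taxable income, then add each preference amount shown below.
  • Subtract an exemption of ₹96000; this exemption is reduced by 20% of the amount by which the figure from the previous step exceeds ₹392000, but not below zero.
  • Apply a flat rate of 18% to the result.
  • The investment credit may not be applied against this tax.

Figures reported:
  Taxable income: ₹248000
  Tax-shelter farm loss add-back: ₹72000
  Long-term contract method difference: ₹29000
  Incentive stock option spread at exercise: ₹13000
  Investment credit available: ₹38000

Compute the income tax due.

Alternative minimum tax:
  Adjusted income: ₹248000 + ₹72000 + ₹29000 + ₹13000 = ₹362000
  Exemption: ₹362000 ≤ ₹392000, so full ₹96000 applies
  Base: ₹362000 − ₹96000 = ₹266000
  ₹266000 × 18% = ₹47880

Regular income tax:
  ₹79000 × 15% = ₹11850
  ₹169000 × 28% = ₹47320
  → ₹59170
  Less investment credit ₹38000 → ₹21170

₹47880 > ₹21170, so the alternative minimum tax is the binding amount.

₹47880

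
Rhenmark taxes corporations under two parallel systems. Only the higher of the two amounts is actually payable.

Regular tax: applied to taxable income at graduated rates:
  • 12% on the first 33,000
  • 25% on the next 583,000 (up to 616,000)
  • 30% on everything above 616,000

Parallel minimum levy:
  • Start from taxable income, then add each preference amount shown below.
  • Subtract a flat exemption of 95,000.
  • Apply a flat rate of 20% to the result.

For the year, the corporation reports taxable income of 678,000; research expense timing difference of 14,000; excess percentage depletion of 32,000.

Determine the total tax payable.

168,310

Parallel minimum levy:
  Adjusted income: 678,000 + 14,000 + 32,000 = 724,000
  Less exemption 95,000 → base 629,000
  629,000 × 20% = 125,800

Regular tax:
  33,000 × 12% = 3,960
  583,000 × 25% = 145,750
  62,000 × 30% = 18,600
  → 168,310

168,310 > 125,800, so the regular tax governs.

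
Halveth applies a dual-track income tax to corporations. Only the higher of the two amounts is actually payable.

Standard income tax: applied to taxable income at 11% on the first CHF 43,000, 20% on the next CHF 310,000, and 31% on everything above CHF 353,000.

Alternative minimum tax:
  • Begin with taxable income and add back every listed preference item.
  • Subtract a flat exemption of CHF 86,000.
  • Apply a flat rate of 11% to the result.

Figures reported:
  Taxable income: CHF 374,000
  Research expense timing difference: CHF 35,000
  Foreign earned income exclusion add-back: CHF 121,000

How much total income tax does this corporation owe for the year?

Alternative minimum tax:
  Adjusted income: CHF 374,000 + CHF 35,000 + CHF 121,000 = CHF 530,000
  Less exemption CHF 86,000 → base CHF 444,000
  CHF 444,000 × 11% = CHF 48,840

Standard income tax:
  CHF 43,000 × 11% = CHF 4,730
  CHF 310,000 × 20% = CHF 62,000
  CHF 21,000 × 31% = CHF 6,510
  → CHF 73,240

CHF 73,240 > CHF 48,840, so the standard income tax governs.

CHF 73,240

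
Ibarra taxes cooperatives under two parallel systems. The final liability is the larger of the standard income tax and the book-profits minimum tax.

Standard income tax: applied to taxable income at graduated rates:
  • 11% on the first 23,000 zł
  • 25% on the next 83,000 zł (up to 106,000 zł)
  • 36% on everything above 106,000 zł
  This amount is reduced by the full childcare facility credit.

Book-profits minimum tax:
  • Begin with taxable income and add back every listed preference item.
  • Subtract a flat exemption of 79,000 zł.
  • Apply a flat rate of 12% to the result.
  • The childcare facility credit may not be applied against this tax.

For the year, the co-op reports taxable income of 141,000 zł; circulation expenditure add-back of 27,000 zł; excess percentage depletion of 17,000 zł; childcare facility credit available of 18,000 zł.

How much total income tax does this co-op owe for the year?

Standard income tax:
  23,000 zł × 11% = 2,530 zł
  83,000 zł × 25% = 20,750 zł
  35,000 zł × 36% = 12,600 zł
  → 35,880 zł
  Less childcare facility credit 18,000 zł → 17,880 zł

Book-profits minimum tax:
  Adjusted income: 141,000 zł + 27,000 zł + 17,000 zł = 185,000 zł
  Less exemption 79,000 zł → base 106,000 zł
  106,000 zł × 12% = 12,720 zł

17,880 zł > 12,720 zł, so the standard income tax governs.

17,880 zł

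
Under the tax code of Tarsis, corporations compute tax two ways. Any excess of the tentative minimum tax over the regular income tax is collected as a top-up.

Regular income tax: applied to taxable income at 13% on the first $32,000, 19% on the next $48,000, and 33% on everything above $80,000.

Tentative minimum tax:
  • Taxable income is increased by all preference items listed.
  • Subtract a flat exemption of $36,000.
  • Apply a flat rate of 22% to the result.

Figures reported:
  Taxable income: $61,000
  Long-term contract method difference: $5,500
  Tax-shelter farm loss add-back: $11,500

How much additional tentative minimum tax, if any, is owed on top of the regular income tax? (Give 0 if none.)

$0

Tentative minimum tax:
  Adjusted income: $61,000 + $5,500 + $11,500 = $78,000
  Less exemption $36,000 → base $42,000
  $42,000 × 22% = $9,240

Regular income tax:
  $32,000 × 13% = $4,160
  $29,000 × 19% = $5,510
  → $9,670

$9,240 ≤ $9,670, so no add-on is due.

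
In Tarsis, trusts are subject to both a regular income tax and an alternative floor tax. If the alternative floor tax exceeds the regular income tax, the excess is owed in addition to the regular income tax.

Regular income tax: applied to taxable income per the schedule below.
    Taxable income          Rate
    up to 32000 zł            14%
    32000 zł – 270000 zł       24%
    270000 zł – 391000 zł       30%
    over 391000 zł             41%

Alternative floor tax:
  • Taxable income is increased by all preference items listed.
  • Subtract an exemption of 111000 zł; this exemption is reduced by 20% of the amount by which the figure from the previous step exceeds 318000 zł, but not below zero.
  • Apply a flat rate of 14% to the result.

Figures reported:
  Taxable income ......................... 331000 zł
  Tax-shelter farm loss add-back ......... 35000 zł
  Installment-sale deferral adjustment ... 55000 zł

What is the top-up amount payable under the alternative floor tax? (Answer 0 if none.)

Regular income tax:
  32000 zł × 14% = 4480 zł
  238000 zł × 24% = 57120 zł
  61000 zł × 30% = 18300 zł
  → 79900 zł

Alternative floor tax:
  Adjusted income: 331000 zł + 35000 zł + 55000 zł = 421000 zł
  Exemption: 111000 zł − 20% × (421000 zł − 318000 zł) = 111000 zł − 20600 zł = 90400 zł
  Base: 421000 zł − 90400 zł = 330600 zł
  330600 zł × 14% = 46284 zł

46284 zł ≤ 79900 zł, so no add-on is due.

0 zł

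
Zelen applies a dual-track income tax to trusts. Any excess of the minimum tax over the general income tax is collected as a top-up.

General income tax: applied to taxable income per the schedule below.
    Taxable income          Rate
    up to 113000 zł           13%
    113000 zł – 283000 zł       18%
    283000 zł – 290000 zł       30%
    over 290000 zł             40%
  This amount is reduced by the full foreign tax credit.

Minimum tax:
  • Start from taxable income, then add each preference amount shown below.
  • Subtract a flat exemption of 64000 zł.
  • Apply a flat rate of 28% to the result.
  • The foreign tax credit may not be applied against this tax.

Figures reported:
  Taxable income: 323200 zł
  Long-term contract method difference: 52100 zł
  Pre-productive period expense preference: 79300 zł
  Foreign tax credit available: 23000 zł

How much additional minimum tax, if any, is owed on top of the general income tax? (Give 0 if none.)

Minimum tax:
  Adjusted income: 323200 zł + 52100 zł + 79300 zł = 454600 zł
  Less exemption 64000 zł → base 390600 zł
  390600 zł × 28% = 109368 zł

General income tax:
  113000 zł × 13% = 14690 zł
  170000 zł × 18% = 30600 zł
  7000 zł × 30% = 2100 zł
  33200 zł × 40% = 13280 zł
  → 60670 zł
  Less foreign tax credit 23000 zł → 37670 zł

Excess of minimum tax over general income tax: 109368 zł − 37670 zł = 71698 zł.

71698 zł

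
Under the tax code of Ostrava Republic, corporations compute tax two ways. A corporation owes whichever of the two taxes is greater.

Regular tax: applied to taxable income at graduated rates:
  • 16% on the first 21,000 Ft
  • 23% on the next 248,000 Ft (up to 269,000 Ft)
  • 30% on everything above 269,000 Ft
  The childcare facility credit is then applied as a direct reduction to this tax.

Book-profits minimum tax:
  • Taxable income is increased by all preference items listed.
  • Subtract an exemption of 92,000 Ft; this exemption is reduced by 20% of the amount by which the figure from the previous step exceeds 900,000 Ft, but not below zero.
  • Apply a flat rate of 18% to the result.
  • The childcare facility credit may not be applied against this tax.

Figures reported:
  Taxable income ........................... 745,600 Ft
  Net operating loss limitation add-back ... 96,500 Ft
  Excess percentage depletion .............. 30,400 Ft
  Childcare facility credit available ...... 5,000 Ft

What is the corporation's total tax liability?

198,380 Ft

Regular tax:
  21,000 Ft × 16% = 3,360 Ft
  248,000 Ft × 23% = 57,040 Ft
  476,600 Ft × 30% = 142,980 Ft
  → 203,380 Ft
  Less childcare facility credit 5,000 Ft → 198,380 Ft

Book-profits minimum tax:
  Adjusted income: 745,600 Ft + 96,500 Ft + 30,400 Ft = 872,500 Ft
  Exemption: 872,500 Ft ≤ 900,000 Ft, so full 92,000 Ft applies
  Base: 872,500 Ft − 92,000 Ft = 780,500 Ft
  780,500 Ft × 18% = 140,490 Ft

198,380 Ft > 140,490 Ft, so the regular tax governs.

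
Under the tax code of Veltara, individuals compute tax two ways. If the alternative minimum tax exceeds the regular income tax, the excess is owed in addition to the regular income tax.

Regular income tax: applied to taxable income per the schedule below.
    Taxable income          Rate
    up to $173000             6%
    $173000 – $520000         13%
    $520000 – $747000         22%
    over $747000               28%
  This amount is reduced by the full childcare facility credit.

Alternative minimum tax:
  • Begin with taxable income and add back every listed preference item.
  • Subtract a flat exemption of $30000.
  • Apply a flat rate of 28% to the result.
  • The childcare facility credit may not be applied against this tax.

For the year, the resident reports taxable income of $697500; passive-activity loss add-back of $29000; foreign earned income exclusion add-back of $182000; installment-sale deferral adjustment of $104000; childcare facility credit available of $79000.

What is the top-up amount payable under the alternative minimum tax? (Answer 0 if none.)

$259560

Alternative minimum tax:
  Adjusted income: $697500 + $29000 + $182000 + $104000 = $1012500
  Less exemption $30000 → base $982500
  $982500 × 28% = $275100

Regular income tax:
  $173000 × 6% = $10380
  $347000 × 13% = $45110
  $177500 × 22% = $39050
  → $94540
  Less childcare facility credit $79000 → $15540

Excess of alternative minimum tax over regular income tax: $275100 − $15540 = $259560.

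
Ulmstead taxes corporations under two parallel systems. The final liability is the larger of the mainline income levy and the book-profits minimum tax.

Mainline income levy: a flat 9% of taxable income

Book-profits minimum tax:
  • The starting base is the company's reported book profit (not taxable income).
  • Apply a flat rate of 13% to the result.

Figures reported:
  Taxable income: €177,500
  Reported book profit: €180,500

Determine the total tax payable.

€23,465

Mainline income levy:
  €177,500 × 9% = €15,975

Book-profits minimum tax:
  Base (reported book profit): €180,500
  €180,500 × 13% = €23,465

€23,465 > €15,975, so the book-profits minimum tax is the binding amount.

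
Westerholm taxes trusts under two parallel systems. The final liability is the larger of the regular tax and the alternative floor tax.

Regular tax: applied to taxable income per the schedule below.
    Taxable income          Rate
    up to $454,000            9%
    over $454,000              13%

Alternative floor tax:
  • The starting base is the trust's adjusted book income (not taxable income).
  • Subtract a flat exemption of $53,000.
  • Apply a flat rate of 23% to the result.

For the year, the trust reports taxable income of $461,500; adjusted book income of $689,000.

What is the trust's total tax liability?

Alternative floor tax:
  Base (adjusted book income): $689,000
  Less exemption $53,000 → base $636,000
  $636,000 × 23% = $146,280

Regular tax:
  $454,000 × 9% = $40,860
  $7,500 × 13% = $975
  → $41,835

$146,280 > $41,835, so the alternative floor tax is the binding amount.

$146,280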